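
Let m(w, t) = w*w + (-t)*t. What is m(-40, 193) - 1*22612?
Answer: -58261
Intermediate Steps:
m(w, t) = w² - t²
m(-40, 193) - 1*22612 = ((-40)² - 1*193²) - 1*22612 = (1600 - 1*37249) - 22612 = (1600 - 37249) - 22612 = -35649 - 22612 = -58261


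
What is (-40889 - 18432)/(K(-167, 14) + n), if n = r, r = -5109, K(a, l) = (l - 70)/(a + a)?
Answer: 9906607/853175 ≈ 11.611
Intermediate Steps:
K(a, l) = (-70 + l)/(2*a) (K(a, l) = (-70 + l)/((2*a)) = (-70 + l)*(1/(2*a)) = (-70 + l)/(2*a))
n = -5109
(-40889 - 18432)/(K(-167, 14) + n) = (-40889 - 18432)/((1/2)*(-70 + 14)/(-167) - 5109) = -59321/((1/2)*(-1/167)*(-56) - 5109) = -59321/(28/167 - 5109) = -59321/(-853175/167) = -59321*(-167/853175) = 9906607/853175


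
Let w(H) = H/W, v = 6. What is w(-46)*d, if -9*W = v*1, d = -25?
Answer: -1725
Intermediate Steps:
W = -2/3 ≈ -0.66667
w(H) = -3*H/2 (w(H) = H/(-2/3) = H*(-3/2) = -3*H/2)
w(-46)*d = -3/2*(-46)*(-25) = 69*(-25) = -1725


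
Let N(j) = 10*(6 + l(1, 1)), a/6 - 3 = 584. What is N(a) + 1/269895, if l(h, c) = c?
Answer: 18892651/269895 ≈ 70.000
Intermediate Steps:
a = 3522 (a = 18 + 6*584 = 18 + 3504 = 3522)
N(j) = 70 (N(j) = 10*(6 + 1) = 10*7 = 70)
N(a) + 1/269895 = 70 + 1/269895 = 18892651/269895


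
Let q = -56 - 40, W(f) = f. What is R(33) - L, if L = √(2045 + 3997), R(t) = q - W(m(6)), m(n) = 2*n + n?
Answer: -114 - √6042 ≈ -191.73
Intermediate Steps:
m(n) = 3*n
q = -96
R(t) = -114 (R(t) = -96 - 3*6 = -96 - 1*18 = -96 - 18 = -114)
L = √6042 ≈ 77.730
R(33) - L = -114 - √6042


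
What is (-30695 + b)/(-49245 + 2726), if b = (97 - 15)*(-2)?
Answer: 30859/46519 ≈ 0.66336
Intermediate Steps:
b = -164 (b = 82*(-2) = -164)
(-30695 + b)/(-49245 + 2726) = (-30695 - 164)/(-49245 + 2726) = -30859/(-46519) = -30859*(-1/46519) = 30859/46519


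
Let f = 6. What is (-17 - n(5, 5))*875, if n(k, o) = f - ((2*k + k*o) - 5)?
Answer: 6125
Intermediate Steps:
n(k, o) = 11 - 2*k - k*o (n(k, o) = 6 - ((2*k + k*o) - 5) = 6 - (-5 + 2*k + k*o) = 6 + (5 - 2*k - k*o) = 11 - 2*k - k*o)
(-17 - n(5, 5))*875 = (-17 - (11 - 2*5 - 1*5*5))*875 = (-17 - (11 - 10 - 25))*875 = (-17 - 1*(-24))*875 = (-17 + 24)*875 = 7*875 = 6125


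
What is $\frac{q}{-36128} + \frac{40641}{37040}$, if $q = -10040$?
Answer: $\frac{57504989}{41818160} \approx 1.3751$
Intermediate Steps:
$\frac{q}{-36128} + \frac{40641}{37040} = - \frac{10040}{-36128} + \frac{40641}{37040} = \left(-10040\right) \left(- \frac{1}{36128}\right) + 40641 \cdot \frac{1}{37040} = \frac{1255}{4516} + \frac{40641}{37040} = \frac{57504989}{41818160}$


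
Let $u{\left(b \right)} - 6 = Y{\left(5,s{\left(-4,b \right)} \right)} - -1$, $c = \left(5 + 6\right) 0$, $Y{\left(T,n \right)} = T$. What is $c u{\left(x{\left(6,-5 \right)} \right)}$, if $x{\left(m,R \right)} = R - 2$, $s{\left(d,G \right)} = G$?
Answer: $0$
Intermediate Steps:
$x{\left(m,R \right)} = -2 + R$
$c = 0$ ($c = 11 \cdot 0 = 0$)
$u{\left(b \right)} = 12$ ($u{\left(b \right)} = 6 + \left(5 - -1\right) = 6 + \left(5 + 1\right) = 6 + 6 = 12$)
$c u{\left(x{\left(6,-5 \right)} \right)} = 0 \cdot 12 = 0$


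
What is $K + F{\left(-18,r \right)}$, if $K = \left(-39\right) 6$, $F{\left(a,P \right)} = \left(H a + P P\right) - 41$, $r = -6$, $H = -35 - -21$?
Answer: $13$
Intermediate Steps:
$H = -14$ ($H = -35 + 21 = -14$)
$F{\left(a,P \right)} = -41 + P^{2} - 14 a$ ($F{\left(a,P \right)} = \left(- 14 a + P P\right) - 41 = \left(- 14 a + P^{2}\right) - 41 = \left(P^{2} - 14 a\right) - 41 = -41 + P^{2} - 14 a$)
$K = -234$
$K + F{\left(-18,r \right)} = -234 - \left(-211 - 36\right) = -234 + \left(-41 + 36 + 252\right) = -234 + 247 = 13$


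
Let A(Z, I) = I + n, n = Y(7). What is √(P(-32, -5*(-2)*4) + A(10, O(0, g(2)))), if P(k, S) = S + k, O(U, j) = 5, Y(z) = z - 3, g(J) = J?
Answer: √17 ≈ 4.1231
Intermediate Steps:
Y(z) = -3 + z
n = 4 (n = -3 + 7 = 4)
A(Z, I) = 4 + I (A(Z, I) = I + 4 = 4 + I)
√(P(-32, -5*(-2)*4) + A(10, O(0, g(2)))) = √((-5*(-2)*4 - 32) + (4 + 5)) = √((10*4 - 32) + 9) = √((40 - 32) + 9) = √(8 + 9) = √17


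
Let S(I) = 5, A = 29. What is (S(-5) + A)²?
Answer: 1156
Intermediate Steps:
(S(-5) + A)² = (5 + 29)² = 34² = 1156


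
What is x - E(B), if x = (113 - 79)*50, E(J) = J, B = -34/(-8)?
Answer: 6783/4 ≈ 1695.8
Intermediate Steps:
B = 17/4 (B = -34*(-1/8) = 17/4 ≈ 4.2500)
x = 1700 (x = 34*50 = 1700)
x - E(B) = 1700 - 1*17/4 = 1700 - 17/4 = 6783/4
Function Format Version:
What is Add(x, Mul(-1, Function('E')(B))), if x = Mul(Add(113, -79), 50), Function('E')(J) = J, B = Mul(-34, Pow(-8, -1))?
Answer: Rational(6783, 4) ≈ 1695.8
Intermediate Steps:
B = Rational(17, 4) (B = Mul(-34, Rational(-1, 8)) = Rational(17, 4) ≈ 4.2500)
x = 1700 (x = Mul(34, 50) = 1700)
Add(x, Mul(-1, Function('E')(B))) = Add(1700, Mul(-1, Rational(17, 4))) = Add(1700, Rational(-17, 4)) = Rational(6783, 4)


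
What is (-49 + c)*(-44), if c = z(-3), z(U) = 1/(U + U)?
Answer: 6490/3 ≈ 2163.3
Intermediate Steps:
z(U) = 1/(2*U)
c = -⅙ (c = (½)/(-3) = (½)*(-⅓) = -⅙ ≈ -0.16667)
(-49 + c)*(-44) = (-49 - ⅙)*(-44) = -295/6*(-44) = 6490/3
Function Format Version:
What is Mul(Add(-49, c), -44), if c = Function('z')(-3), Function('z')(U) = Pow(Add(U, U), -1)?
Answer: Rational(6490, 3) ≈ 2163.3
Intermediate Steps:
Function('z')(U) = Mul(Rational(1, 2), Pow(U, -1)) (Function('z')(U) = Pow(Mul(2, U), -1) = Mul(Rational(1, 2), Pow(U, -1)))
c = Rational(-1, 6) (c = Mul(Rational(1, 2), Pow(-3, -1)) = Mul(Rational(1, 2), Rational(-1, 3)) = Rational(-1, 6) ≈ -0.16667)
Mul(Add(-49, c), -44) = Mul(Add(-49, Rational(-1, 6)), -44) = Mul(Rational(-295, 6), -44) = Rational(6490, 3)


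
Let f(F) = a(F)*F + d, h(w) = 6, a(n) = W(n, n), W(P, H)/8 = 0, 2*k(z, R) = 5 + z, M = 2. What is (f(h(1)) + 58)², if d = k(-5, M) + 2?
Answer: 3600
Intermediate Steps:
k(z, R) = 5/2 + z/2 (k(z, R) = (5 + z)/2 = 5/2 + z/2)
W(P, H) = 0 (W(P, H) = 8*0 = 0)
d = 2 (d = (5/2 + (½)*(-5)) + 2 = (5/2 - 5/2) + 2 = 0 + 2 = 2)
a(n) = 0
f(F) = 2 (f(F) = 0*F + 2 = 0 + 2 = 2)
(f(h(1)) + 58)² = (2 + 58)² = 60² = 3600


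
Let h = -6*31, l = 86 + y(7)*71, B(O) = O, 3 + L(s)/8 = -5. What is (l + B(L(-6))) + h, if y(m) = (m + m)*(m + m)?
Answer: 13752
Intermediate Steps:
y(m) = 4*m² (y(m) = (2*m)*(2*m) = 4*m²)
L(s) = -64 (L(s) = -24 + 8*(-5) = -24 - 40 = -64)
l = 14002 (l = 86 + (4*7²)*71 = 86 + (4*49)*71 = 86 + 196*71 = 86 + 13916 = 14002)
h = -186
(l + B(L(-6))) + h = (14002 - 64) - 186 = 13938 - 186 = 13752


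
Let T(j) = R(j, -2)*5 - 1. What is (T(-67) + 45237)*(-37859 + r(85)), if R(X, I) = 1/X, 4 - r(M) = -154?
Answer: -114264454707/67 ≈ -1.7054e+9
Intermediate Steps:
r(M) = 158 (r(M) = 4 - 1*(-154) = 4 + 154 = 158)
T(j) = -1 + 5/j (T(j) = 5/j - 1 = -1 + 5/j)
(T(-67) + 45237)*(-37859 + r(85)) = ((5 - 1*(-67))/(-67) + 45237)*(-37859 + 158) = (-(5 + 67)/67 + 45237)*(-37701) = (-1/67*72 + 45237)*(-37701) = (-72/67 + 45237)*(-37701) = (3030807/67)*(-37701) = -114264454707/67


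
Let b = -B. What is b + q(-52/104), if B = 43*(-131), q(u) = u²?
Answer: 22533/4 ≈ 5633.3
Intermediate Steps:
B = -5633
b = 5633 (b = -1*(-5633) = 5633)
b + q(-52/104) = 5633 + (-52/104)² = 5633 + (-52*1/104)² = 5633 + (-½)² = 5633 + ¼ = 22533/4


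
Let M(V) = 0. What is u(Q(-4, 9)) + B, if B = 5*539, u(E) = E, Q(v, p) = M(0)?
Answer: 2695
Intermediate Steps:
Q(v, p) = 0
B = 2695
u(Q(-4, 9)) + B = 0 + 2695 = 2695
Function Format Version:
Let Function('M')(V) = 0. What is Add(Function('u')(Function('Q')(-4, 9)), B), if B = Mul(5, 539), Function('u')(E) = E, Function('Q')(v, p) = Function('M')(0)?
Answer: 2695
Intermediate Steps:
Function('Q')(v, p) = 0
B = 2695
Add(Function('u')(Function('Q')(-4, 9)), B) = Add(0, 2695) = 2695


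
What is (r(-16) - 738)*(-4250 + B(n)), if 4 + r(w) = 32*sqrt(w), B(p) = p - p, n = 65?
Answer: 3153500 - 544000*I ≈ 3.1535e+6 - 5.44e+5*I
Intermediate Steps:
B(p) = 0
r(w) = -4 + 32*sqrt(w)
(r(-16) - 738)*(-4250 + B(n)) = ((-4 + 32*sqrt(-16)) - 738)*(-4250 + 0) = ((-4 + 32*(4*I)) - 738)*(-4250) = ((-4 + 128*I) - 738)*(-4250) = (-742 + 128*I)*(-4250) = 3153500 - 544000*I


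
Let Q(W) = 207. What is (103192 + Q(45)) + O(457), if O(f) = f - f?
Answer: 103399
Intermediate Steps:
O(f) = 0
(103192 + Q(45)) + O(457) = (103192 + 207) + 0 = 103399 + 0 = 103399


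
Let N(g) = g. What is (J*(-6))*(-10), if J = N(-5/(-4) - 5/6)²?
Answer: 125/12 ≈ 10.417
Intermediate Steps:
J = 25/144 (J = (-5/(-4) - 5/6)² = (-5*(-¼) - 5*⅙)² = (5/4 - ⅚)² = (5/12)² = 25/144 ≈ 0.17361)
(J*(-6))*(-10) = ((25/144)*(-6))*(-10) = -25/24*(-10) = 125/12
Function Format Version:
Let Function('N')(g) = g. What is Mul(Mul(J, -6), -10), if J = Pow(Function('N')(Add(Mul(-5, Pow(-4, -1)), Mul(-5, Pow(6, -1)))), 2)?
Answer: Rational(125, 12) ≈ 10.417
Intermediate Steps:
J = Rational(25, 144) (J = Pow(Add(Mul(-5, Pow(-4, -1)), Mul(-5, Pow(6, -1))), 2) = Pow(Add(Mul(-5, Rational(-1, 4)), Mul(-5, Rational(1, 6))), 2) = Pow(Add(Rational(5, 4), Rational(-5, 6)), 2) = Pow(Rational(5, 12), 2) = Rational(25, 144) ≈ 0.17361)
Mul(Mul(J, -6), -10) = Mul(Mul(Rational(25, 144), -6), -10) = Mul(Rational(-25, 24), -10) = Rational(125, 12)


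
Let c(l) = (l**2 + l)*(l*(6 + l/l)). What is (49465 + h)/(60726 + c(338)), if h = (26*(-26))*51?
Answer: 14989/271161738 ≈ 5.5277e-5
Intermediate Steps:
c(l) = 7*l*(l + l**2) (c(l) = (l + l**2)*(l*(6 + 1)) = (l + l**2)*(l*7) = (l + l**2)*(7*l) = 7*l*(l + l**2))
h = -34476 (h = -676*51 = -34476)
(49465 + h)/(60726 + c(338)) = (49465 - 34476)/(60726 + 7*338**2*(1 + 338)) = 14989/(60726 + 7*114244*339) = 14989/(60726 + 271101012) = 14989/271161738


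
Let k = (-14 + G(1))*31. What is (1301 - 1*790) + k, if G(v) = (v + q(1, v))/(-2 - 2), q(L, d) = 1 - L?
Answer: 277/4 ≈ 69.250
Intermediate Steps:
G(v) = -v/4 (G(v) = (v + (1 - 1*1))/(-2 - 2) = (v + (1 - 1))/(-4) = (v + 0)*(-¼) = v*(-¼) = -v/4)
k = -1767/4 (k = (-14 - ¼*1)*31 = (-14 - ¼)*31 = -57/4*31 = -1767/4 ≈ -441.75)
(1301 - 1*790) + k = (1301 - 1*790) - 1767/4 = (1301 - 790) - 1767/4 = 511 - 1767/4 = 277/4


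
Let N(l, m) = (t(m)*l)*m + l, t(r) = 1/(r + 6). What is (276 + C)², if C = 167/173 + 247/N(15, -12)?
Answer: 4835187596836/60606225 ≈ 79780.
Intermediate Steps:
t(r) = 1/(6 + r)
N(l, m) = l + l*m/(6 + m) (N(l, m) = (l/(6 + m))*m + l = l*m/(6 + m) + l = l + l*m/(6 + m))
C = 50246/7785 (C = 167/173 + 247/((2*15*(3 - 12)/(6 - 12))) = 167*(1/173) + 247/((2*15*(-9)/(-6))) = 167/173 + 247/((2*15*(-⅙)*(-9))) = 167/173 + 247/45 = 50246/7785 ≈ 6.4542)
(276 + C)² = (276 + 50246/7785)² = (2198906/7785)² = 4835187596836/60606225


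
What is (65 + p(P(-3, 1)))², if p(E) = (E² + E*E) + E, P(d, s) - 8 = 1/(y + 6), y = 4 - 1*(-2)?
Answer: 215238241/5184 ≈ 41520.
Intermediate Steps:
y = 6 (y = 4 + 2 = 6)
P(d, s) = 97/12 (P(d, s) = 8 + 1/(6 + 6) = 8 + 1/12 = 97/12)
p(E) = E + 2*E² (p(E) = (E² + E²) + E = 2*E² + E = E + 2*E²)
(65 + p(P(-3, 1)))² = (65 + 97*(1 + 2*(97/12))/12)² = (65 + 97*(1 + 97/6)/12)² = (65 + (97/12)*(103/6))² = (65 + 9991/72)² = (14671/72)² = 215238241/5184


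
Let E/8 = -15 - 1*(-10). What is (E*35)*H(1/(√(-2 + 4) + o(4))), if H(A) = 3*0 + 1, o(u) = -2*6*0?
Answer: -1400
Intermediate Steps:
o(u) = 0 (o(u) = -12*0 = 0)
H(A) = 1 (H(A) = 0 + 1 = 1)
E = -40 (E = 8*(-15 - 1*(-10)) = 8*(-15 + 10) = 8*(-5) = -40)
(E*35)*H(1/(√(-2 + 4) + o(4))) = -40*35*1 = -1400*1 = -1400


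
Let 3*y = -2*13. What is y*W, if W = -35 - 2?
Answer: 962/3 ≈ 320.67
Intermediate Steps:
W = -37
y = -26/3 (y = (-2*13)/3 = (1/3)*(-26) = -26/3 ≈ -8.6667)
y*W = -26/3*(-37) = 962/3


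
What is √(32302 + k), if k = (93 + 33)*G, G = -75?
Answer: 2*√5713 ≈ 151.17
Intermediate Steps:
k = -9450 (k = (93 + 33)*(-75) = 126*(-75) = -9450)
√(32302 + k) = √(32302 - 9450) = √22852 = 2*√5713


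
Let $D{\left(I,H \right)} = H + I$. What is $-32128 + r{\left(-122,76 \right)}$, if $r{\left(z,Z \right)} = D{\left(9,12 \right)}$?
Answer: $-32107$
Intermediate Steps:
$r{\left(z,Z \right)} = 21$ ($r{\left(z,Z \right)} = 12 + 9 = 21$)
$-32128 + r{\left(-122,76 \right)} = -32128 + 21 = -32107$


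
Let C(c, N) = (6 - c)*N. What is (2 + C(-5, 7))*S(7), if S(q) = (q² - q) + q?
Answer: 3871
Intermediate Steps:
C(c, N) = N*(6 - c)
S(q) = q²
(2 + C(-5, 7))*S(7) = (2 + 7*(6 - 1*(-5)))*7² = (2 + 7*(6 + 5))*49 = (2 + 7*11)*49 = (2 + 77)*49 = 79*49 = 3871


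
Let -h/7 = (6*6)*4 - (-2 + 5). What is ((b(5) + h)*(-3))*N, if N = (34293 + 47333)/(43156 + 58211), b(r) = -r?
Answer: 80972992/33789 ≈ 2396.4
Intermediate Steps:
N = 81626/101367 ≈ 0.80525
h = -987 (h = -7*((6*6)*4 - (-2 + 5)) = -7*(36*4 - 1*3) = -7*(144 - 3) = -7*141 = -987)
((b(5) + h)*(-3))*N = ((-1*5 - 987)*(-3))*(81626/101367) = ((-5 - 987)*(-3))*(81626/101367) = -992*(-3)*(81626/101367) = 2976*(81626/101367) = 80972992/33789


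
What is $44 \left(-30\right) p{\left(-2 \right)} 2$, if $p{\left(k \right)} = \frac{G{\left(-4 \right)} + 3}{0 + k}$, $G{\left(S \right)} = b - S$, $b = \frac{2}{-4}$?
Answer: $8580$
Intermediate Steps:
$b = - \frac{1}{2}$ ($b = 2 \left(- \frac{1}{4}\right) = - \frac{1}{2} \approx -0.5$)
$G{\left(S \right)} = - \frac{1}{2} - S$
$p{\left(k \right)} = \frac{13}{2 k}$ ($p{\left(k \right)} = \frac{\left(- \frac{1}{2} - -4\right) + 3}{0 + k} = \frac{\left(- \frac{1}{2} + 4\right) + 3}{k} = \frac{\frac{7}{2} + 3}{k} = \frac{13}{2 k}$)
$44 \left(-30\right) p{\left(-2 \right)} 2 = 44 \left(-30\right) \frac{13}{2 \left(-2\right)} 2 = - 1320 \cdot \frac{13}{2} \left(- \frac{1}{2}\right) 2 = - 1320 \left(\left(- \frac{13}{4}\right) 2\right) = \left(-1320\right) \left(- \frac{13}{2}\right) = 8580$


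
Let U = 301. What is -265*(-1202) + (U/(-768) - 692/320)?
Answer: 1223145391/3840 ≈ 3.1853e+5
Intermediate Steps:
-265*(-1202) + (U/(-768) - 692/320) = -265*(-1202) + (301/(-768) - 692/320) = 318530 + (301*(-1/768) - 692*1/320) = 318530 + (-301/768 - 173/80) = 318530 - 9809/3840 = 1223145391/3840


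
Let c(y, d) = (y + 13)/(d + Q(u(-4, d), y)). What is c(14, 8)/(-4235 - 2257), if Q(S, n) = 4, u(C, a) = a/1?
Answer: -3/8656 ≈ -0.00034658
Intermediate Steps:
u(C, a) = a (u(C, a) = a*1 = a)
c(y, d) = (13 + y)/(4 + d) (c(y, d) = (y + 13)/(d + 4) = (13 + y)/(4 + d))
c(14, 8)/(-4235 - 2257) = ((13 + 14)/(4 + 8))/(-4235 - 2257) = (27/12)/(-6492) = ((1/12)*27)*(-1/6492) = (9/4)*(-1/6492) = -3/8656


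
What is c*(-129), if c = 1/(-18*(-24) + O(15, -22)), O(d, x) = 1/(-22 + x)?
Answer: -5676/19007 ≈ -0.29863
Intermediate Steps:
c = 44/19007 (c = 1/(-18*(-24) + 1/(-22 - 22)) = 1/(432 + 1/(-44)) = 1/(432 - 1/44) = 1/(19007/44) = 44/19007 ≈ 0.0023149)
c*(-129) = (44/19007)*(-129) = -5676/19007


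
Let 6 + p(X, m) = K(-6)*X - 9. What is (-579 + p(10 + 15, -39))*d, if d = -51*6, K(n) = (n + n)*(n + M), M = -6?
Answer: -919836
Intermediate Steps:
K(n) = 2*n*(-6 + n) (K(n) = (n + n)*(n - 6) = (2*n)*(-6 + n) = 2*n*(-6 + n))
p(X, m) = -15 + 144*X (p(X, m) = -6 + ((2*(-6)*(-6 - 6))*X - 9) = -6 + ((2*(-6)*(-12))*X - 9) = -6 + (144*X - 9) = -6 + (-9 + 144*X) = -15 + 144*X)
d = -306
(-579 + p(10 + 15, -39))*d = (-579 + (-15 + 144*(10 + 15)))*(-306) = (-579 + (-15 + 144*25))*(-306) = (-579 + (-15 + 3600))*(-306) = (-579 + 3585)*(-306) = 3006*(-306) = -919836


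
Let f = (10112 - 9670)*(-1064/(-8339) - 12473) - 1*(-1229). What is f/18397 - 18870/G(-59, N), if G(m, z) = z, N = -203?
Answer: -6435540465155/31142754349 ≈ -206.65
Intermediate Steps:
f = -45962738455/8339 (f = 442*(-1064*(-1/8339) - 12473) + 1229 = 442*(1064/8339 - 12473) + 1229 = 442*(-104011283/8339) + 1229 = -45972987086/8339 + 1229 = -45962738455/8339 ≈ -5.5118e+6)
f/18397 - 18870/G(-59, N) = -45962738455/8339/18397 - 18870/(-203) = -45962738455/8339*1/18397 - 18870*(-1/203) = -45962738455/153412583 + 18870/203 = -6435540465155/31142754349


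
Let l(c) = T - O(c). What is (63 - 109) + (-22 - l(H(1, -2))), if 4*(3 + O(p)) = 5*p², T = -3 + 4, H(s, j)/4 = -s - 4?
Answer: 428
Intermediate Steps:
H(s, j) = -16 - 4*s (H(s, j) = 4*(-s - 4) = 4*(-4 - s) = -16 - 4*s)
T = 1
O(p) = -3 + 5*p²/4 (O(p) = -3 + (5*p²)/4 = -3 + 5*p²/4)
l(c) = 4 - 5*c²/4 (l(c) = 1 - (-3 + 5*c²/4) = 1 + (3 - 5*c²/4) = 4 - 5*c²/4)
(63 - 109) + (-22 - l(H(1, -2))) = (63 - 109) + (-22 - (4 - 5*(-16 - 4*1)²/4)) = -46 + (-22 - (4 - 5*(-16 - 4)²/4)) = -46 + (-22 - (4 - 5/4*(-20)²)) = -46 + (-22 - (4 - 5/4*400)) = -46 + (-22 - (4 - 500)) = -46 + (-22 - 1*(-496)) = -46 + (-22 + 496) = -46 + 474 = 428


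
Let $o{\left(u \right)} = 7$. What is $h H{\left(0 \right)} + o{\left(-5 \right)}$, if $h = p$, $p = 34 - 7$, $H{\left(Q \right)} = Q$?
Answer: $7$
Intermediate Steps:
$p = 27$ ($p = 34 - 7 = 27$)
$h = 27$
$h H{\left(0 \right)} + o{\left(-5 \right)} = 27 \cdot 0 + 7 = 0 + 7 = 7$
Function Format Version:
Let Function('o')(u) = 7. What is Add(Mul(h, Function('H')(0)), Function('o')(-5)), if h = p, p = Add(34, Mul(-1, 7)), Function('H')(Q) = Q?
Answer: 7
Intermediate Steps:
p = 27 (p = Add(34, -7) = 27)
h = 27
Add(Mul(h, Function('H')(0)), Function('o')(-5)) = Add(Mul(27, 0), 7) = Add(0, 7) = 7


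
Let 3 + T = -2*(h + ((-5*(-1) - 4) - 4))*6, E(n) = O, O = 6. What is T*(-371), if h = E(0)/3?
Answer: -3339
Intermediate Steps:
E(n) = 6
h = 2 (h = 6/3 = 6*(⅓) = 2)
T = 9 (T = -3 - 2*(2 + ((-5*(-1) - 4) - 4))*6 = -3 - 2*(2 + ((5 - 4) - 4))*6 = -3 - 2*(2 + (1 - 4))*6 = -3 - 2*(2 - 3)*6 = -3 - (-2)*6 = -3 - 2*(-6) = -3 + 12 = 9)
T*(-371) = 9*(-371) = -3339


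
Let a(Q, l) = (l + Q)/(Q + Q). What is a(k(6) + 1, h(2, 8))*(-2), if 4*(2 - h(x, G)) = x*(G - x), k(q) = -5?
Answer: -5/4 ≈ -1.2500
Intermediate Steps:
h(x, G) = 2 - x*(G - x)/4
a(Q, l) = (Q + l)/(2*Q) (a(Q, l) = (Q + l)/((2*Q)) = (Q + l)*(1/(2*Q)) = (Q + l)/(2*Q))
a(k(6) + 1, h(2, 8))*(-2) = (((-5 + 1) + (2 + (¼)*2² - ¼*8*2))/(2*(-5 + 1)))*(-2) = ((½)*(-4 + (2 + (¼)*4 - 4))/(-4))*(-2) = ((½)*(-¼)*(-4 + (2 + 1 - 4)))*(-2) = ((½)*(-¼)*(-4 - 1))*(-2) = ((½)*(-¼)*(-5))*(-2) = (5/8)*(-2) = -5/4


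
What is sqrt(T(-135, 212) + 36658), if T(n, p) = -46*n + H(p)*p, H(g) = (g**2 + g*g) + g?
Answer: 2*sqrt(4786017) ≈ 4375.4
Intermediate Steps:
H(g) = g + 2*g**2 (H(g) = (g**2 + g**2) + g = 2*g**2 + g = g + 2*g**2)
T(n, p) = -46*n + p**2*(1 + 2*p) (T(n, p) = -46*n + (p*(1 + 2*p))*p = -46*n + p**2*(1 + 2*p))
sqrt(T(-135, 212) + 36658) = sqrt((-46*(-135) + 212**2*(1 + 2*212)) + 36658) = sqrt((6210 + 44944*(1 + 424)) + 36658) = sqrt((6210 + 44944*425) + 36658) = sqrt((6210 + 19101200) + 36658) = sqrt(19107410 + 36658) = sqrt(19144068) = 2*sqrt(4786017)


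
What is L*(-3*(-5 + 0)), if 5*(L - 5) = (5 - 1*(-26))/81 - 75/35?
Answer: 13177/189 ≈ 69.720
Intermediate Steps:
L = 13177/2835 (L = 5 + ((5 - 1*(-26))/81 - 75/35)/5 = 5 + ((5 + 26)*(1/81) - 75*1/35)/5 = 5 + (31*(1/81) - 15/7)/5 = 5 + (31/81 - 15/7)/5 = 5 + (⅕)*(-998/567) = 5 - 998/2835 = 13177/2835 ≈ 4.6480)
L*(-3*(-5 + 0)) = 13177*(-3*(-5 + 0))/2835 = 13177*(-3*(-5))/2835 = (13177/2835)*15 = 13177/189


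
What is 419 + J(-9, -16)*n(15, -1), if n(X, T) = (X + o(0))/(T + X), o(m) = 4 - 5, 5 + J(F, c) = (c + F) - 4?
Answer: 385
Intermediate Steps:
J(F, c) = -9 + F + c (J(F, c) = -5 + ((c + F) - 4) = -5 + ((F + c) - 4) = -5 + (-4 + F + c) = -9 + F + c)
o(m) = -1
n(X, T) = (-1 + X)/(T + X) (n(X, T) = (X - 1)/(T + X) = (-1 + X)/(T + X))
419 + J(-9, -16)*n(15, -1) = 419 + (-9 - 9 - 16)*((-1 + 15)/(-1 + 15)) = 419 - 34*14/14 = 419 - 17*14/7 = 419 - 34*1 = 419 - 34 = 385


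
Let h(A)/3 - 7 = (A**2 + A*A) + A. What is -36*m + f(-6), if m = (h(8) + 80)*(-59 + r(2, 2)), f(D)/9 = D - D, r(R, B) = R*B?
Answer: 1007820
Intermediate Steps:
r(R, B) = B*R
f(D) = 0 (f(D) = 9*(D - D) = 9*0 = 0)
h(A) = 21 + 3*A + 6*A**2 (h(A) = 21 + 3*((A**2 + A*A) + A) = 21 + 3*((A**2 + A**2) + A) = 21 + 3*(2*A**2 + A) = 21 + 3*(A + 2*A**2) = 21 + (3*A + 6*A**2) = 21 + 3*A + 6*A**2)
m = -27995 (m = ((21 + 3*8 + 6*8**2) + 80)*(-59 + 2*2) = ((21 + 24 + 6*64) + 80)*(-59 + 4) = ((21 + 24 + 384) + 80)*(-55) = (429 + 80)*(-55) = 509*(-55) = -27995)
-36*m + f(-6) = -36*(-27995) + 0 = 1007820 + 0 = 1007820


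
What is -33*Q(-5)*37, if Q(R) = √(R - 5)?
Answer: -1221*I*√10 ≈ -3861.1*I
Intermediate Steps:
Q(R) = √(-5 + R)
-33*Q(-5)*37 = -33*√(-5 - 5)*37 = -33*I*√10*37 = -1221*I*√10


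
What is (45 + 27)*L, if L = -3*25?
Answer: -5400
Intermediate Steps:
L = -75
(45 + 27)*L = (45 + 27)*(-75) = 72*(-75) = -5400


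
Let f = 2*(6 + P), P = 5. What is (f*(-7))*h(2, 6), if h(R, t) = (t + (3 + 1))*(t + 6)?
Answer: -18480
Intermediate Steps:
h(R, t) = (4 + t)*(6 + t) (h(R, t) = (t + 4)*(6 + t) = (4 + t)*(6 + t))
f = 22 (f = 2*(6 + 5) = 2*11 = 22)
(f*(-7))*h(2, 6) = (22*(-7))*(24 + 6² + 10*6) = -154*(24 + 36 + 60) = -154*120 = -18480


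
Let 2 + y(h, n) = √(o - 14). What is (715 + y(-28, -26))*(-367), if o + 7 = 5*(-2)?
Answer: -261671 - 367*I*√31 ≈ -2.6167e+5 - 2043.4*I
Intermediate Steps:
o = -17 (o = -7 + 5*(-2) = -7 - 10 = -17)
y(h, n) = -2 + I*√31 (y(h, n) = -2 + √(-17 - 14) = -2 + √(-31) = -2 + I*√31)
(715 + y(-28, -26))*(-367) = (715 + (-2 + I*√31))*(-367) = (713 + I*√31)*(-367) = -261671 - 367*I*√31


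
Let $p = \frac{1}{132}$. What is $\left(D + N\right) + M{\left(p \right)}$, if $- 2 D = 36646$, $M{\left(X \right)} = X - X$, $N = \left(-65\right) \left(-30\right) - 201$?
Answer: $-16574$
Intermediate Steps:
$p = \frac{1}{132} \approx 0.0075758$
$N = 1749$ ($N = 1950 - 201 = 1749$)
$M{\left(X \right)} = 0$
$D = -18323$ ($D = \left(- \frac{1}{2}\right) 36646 = -18323$)
$\left(D + N\right) + M{\left(p \right)} = \left(-18323 + 1749\right) + 0 = -16574 + 0 = -16574$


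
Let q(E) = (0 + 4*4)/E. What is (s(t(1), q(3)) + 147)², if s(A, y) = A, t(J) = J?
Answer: 21904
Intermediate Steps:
q(E) = 16/E (q(E) = (0 + 16)/E = 16/E)
(s(t(1), q(3)) + 147)² = (1 + 147)² = 148² = 21904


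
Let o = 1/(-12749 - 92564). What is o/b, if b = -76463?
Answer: 1/8052547919 ≈ 1.2418e-10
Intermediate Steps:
o = -1/105313 (o = 1/(-105313) = -1/105313 ≈ -9.4955e-6)
o/b = -1/105313/(-76463) = -1/105313*(-1/76463) = 1/8052547919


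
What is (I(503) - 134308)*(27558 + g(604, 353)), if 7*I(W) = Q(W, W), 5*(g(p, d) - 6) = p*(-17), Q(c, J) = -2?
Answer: -119919033216/35 ≈ -3.4263e+9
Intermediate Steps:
g(p, d) = 6 - 17*p/5 (g(p, d) = 6 + (p*(-17))/5 = 6 + (-17*p)/5 = 6 - 17*p/5)
I(W) = -2/7 (I(W) = (⅐)*(-2) = -2/7)
(I(503) - 134308)*(27558 + g(604, 353)) = (-2/7 - 134308)*(27558 + (6 - 17/5*604)) = -940158*(27558 + (6 - 10268/5))/7 = -940158*(27558 - 10238/5)/7 = -940158/7*127552/5 = -119919033216/35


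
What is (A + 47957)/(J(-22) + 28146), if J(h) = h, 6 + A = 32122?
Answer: 80073/28124 ≈ 2.8471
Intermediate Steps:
A = 32116 (A = -6 + 32122 = 32116)
(A + 47957)/(J(-22) + 28146) = (32116 + 47957)/(-22 + 28146) = 80073/28124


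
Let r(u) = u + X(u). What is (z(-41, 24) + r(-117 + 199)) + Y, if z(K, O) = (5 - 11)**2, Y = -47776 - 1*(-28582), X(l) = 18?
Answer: -19058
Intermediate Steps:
Y = -19194 (Y = -47776 + 28582 = -19194)
z(K, O) = 36 (z(K, O) = (-6)**2 = 36)
r(u) = 18 + u (r(u) = u + 18 = 18 + u)
(z(-41, 24) + r(-117 + 199)) + Y = (36 + (18 + (-117 + 199))) - 19194 = (36 + (18 + 82)) - 19194 = (36 + 100) - 19194 = 136 - 19194 = -19058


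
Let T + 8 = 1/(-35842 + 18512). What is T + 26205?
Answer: 453994009/17330 ≈ 26197.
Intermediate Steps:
T = -138641/17330 (T = -8 + 1/(-35842 + 18512) = -8 + 1/(-17330) = -8 - 1/17330 = -138641/17330 ≈ -8.0001)
T + 26205 = -138641/17330 + 26205 = 453994009/17330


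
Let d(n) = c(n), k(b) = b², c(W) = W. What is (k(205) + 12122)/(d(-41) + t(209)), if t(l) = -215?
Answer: -54147/256 ≈ -211.51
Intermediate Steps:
d(n) = n
(k(205) + 12122)/(d(-41) + t(209)) = (205² + 12122)/(-41 - 215) = (42025 + 12122)/(-256) = 54147*(-1/256) = -54147/256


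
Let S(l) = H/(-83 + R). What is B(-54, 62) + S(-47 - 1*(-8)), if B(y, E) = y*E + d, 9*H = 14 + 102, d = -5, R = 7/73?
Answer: -45659918/13617 ≈ -3353.2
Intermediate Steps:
R = 7/73 (R = 7*(1/73) = 7/73 ≈ 0.095890)
H = 116/9 (H = (14 + 102)/9 = (⅑)*116 = 116/9 ≈ 12.889)
B(y, E) = -5 + E*y (B(y, E) = y*E - 5 = E*y - 5 = -5 + E*y)
S(l) = -2117/13617 (S(l) = 116/(9*(-83 + 7/73)) = 116/(9*(-6052/73)) = (116/9)*(-73/6052) = -2117/13617)
B(-54, 62) + S(-47 - 1*(-8)) = (-5 + 62*(-54)) - 2117/13617 = (-5 - 3348) - 2117/13617 = -3353 - 2117/13617 = -45659918/13617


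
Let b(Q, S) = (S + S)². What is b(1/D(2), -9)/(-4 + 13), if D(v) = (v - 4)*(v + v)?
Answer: 36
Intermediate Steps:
D(v) = 2*v*(-4 + v) (D(v) = (-4 + v)*(2*v) = 2*v*(-4 + v))
b(Q, S) = 4*S² (b(Q, S) = (2*S)² = 4*S²)
b(1/D(2), -9)/(-4 + 13) = (4*(-9)²)/(-4 + 13) = (4*81)/9 = (⅑)*324 = 36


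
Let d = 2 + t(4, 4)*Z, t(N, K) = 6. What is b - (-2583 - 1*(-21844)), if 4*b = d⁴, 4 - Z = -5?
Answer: 2439363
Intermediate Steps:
Z = 9 (Z = 4 - 1*(-5) = 4 + 5 = 9)
d = 56 (d = 2 + 6*9 = 2 + 54 = 56)
b = 2458624 (b = (¼)*56⁴ = (¼)*9834496 = 2458624)
b - (-2583 - 1*(-21844)) = 2458624 - (-2583 - 1*(-21844)) = 2458624 - (-2583 + 21844) = 2458624 - 1*19261 = 2458624 - 19261 = 2439363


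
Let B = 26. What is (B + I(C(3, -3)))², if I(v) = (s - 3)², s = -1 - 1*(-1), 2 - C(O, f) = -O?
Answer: 1225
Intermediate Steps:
C(O, f) = 2 + O (C(O, f) = 2 - (-1)*O = 2 + O)
s = 0 (s = -1 + 1 = 0)
I(v) = 9 (I(v) = (0 - 3)² = (-3)² = 9)
(B + I(C(3, -3)))² = (26 + 9)² = 35² = 1225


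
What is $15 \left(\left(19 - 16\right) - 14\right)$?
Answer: $-165$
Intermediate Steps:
$15 \left(\left(19 - 16\right) - 14\right) = 15 \left(3 - 14\right) = 15 \left(-11\right) = -165$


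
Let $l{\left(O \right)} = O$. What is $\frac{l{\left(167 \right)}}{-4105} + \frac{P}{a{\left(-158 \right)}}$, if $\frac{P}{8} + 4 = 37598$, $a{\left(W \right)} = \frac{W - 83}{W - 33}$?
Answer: $\frac{235806069113}{989305} \approx 2.3836 \cdot 10^{5}$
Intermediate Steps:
$a{\left(W \right)} = \frac{-83 + W}{-33 + W}$
$P = 300752$ ($P = -32 + 8 \cdot 37598 = -32 + 300784 = 300752$)
$\frac{l{\left(167 \right)}}{-4105} + \frac{P}{a{\left(-158 \right)}} = \frac{167}{-4105} + \frac{300752}{\frac{1}{-33 - 158} \left(-83 - 158\right)} = 167 \left(- \frac{1}{4105}\right) + \frac{300752}{\frac{1}{-191} \left(-241\right)} = - \frac{167}{4105} + \frac{300752}{\left(- \frac{1}{191}\right) \left(-241\right)} = - \frac{167}{4105} + \frac{300752}{\frac{241}{191}} = - \frac{167}{4105} + 300752 \cdot \frac{191}{241} = - \frac{167}{4105} + \frac{57443632}{241} = \frac{235806069113}{989305}$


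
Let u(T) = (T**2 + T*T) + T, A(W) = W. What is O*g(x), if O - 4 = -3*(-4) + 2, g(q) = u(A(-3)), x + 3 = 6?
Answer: 270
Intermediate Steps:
x = 3 (x = -3 + 6 = 3)
u(T) = T + 2*T**2 (u(T) = (T**2 + T**2) + T = 2*T**2 + T = T + 2*T**2)
g(q) = 15 (g(q) = -3*(1 + 2*(-3)) = -3*(1 - 6) = -3*(-5) = 15)
O = 18 (O = 4 + (-3*(-4) + 2) = 4 + (12 + 2) = 4 + 14 = 18)
O*g(x) = 18*15 = 270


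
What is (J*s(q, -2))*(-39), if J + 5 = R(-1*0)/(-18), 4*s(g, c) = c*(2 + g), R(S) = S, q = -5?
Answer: 585/2 ≈ 292.50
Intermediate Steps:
s(g, c) = c*(2 + g)/4 (s(g, c) = (c*(2 + g))/4 = c*(2 + g)/4)
J = -5 (J = -5 - 1*0/(-18) = -5 + 0*(-1/18) = -5 + 0 = -5)
(J*s(q, -2))*(-39) = -5*(-2)*(2 - 5)/4*(-39) = -5*(-2)*(-3)/4*(-39) = -5*3/2*(-39) = -15/2*(-39) = 585/2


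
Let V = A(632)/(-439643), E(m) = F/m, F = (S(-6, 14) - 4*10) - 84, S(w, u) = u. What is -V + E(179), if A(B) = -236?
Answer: -48402974/78696097 ≈ -0.61506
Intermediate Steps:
F = -110 (F = (14 - 4*10) - 84 = (14 - 40) - 84 = -26 - 84 = -110)
E(m) = -110/m
V = 236/439643 (V = -236/(-439643) = -236*(-1/439643) = 236/439643 ≈ 0.00053680)
-V + E(179) = -1*236/439643 - 110/179 = -236/439643 - 110*1/179 = -236/439643 - 110/179 = -48402974/78696097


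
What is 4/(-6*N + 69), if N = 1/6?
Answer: 1/17 ≈ 0.058824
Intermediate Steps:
N = ⅙ ≈ 0.16667
4/(-6*N + 69) = 4/(-6*⅙ + 69) = 4/(-1 + 69) = 4/68 = 4*(1/68) = 1/17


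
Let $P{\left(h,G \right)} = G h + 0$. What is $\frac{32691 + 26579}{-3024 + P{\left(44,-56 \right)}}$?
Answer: $- \frac{29635}{2744} \approx -10.8$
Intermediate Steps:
$P{\left(h,G \right)} = G h$
$\frac{32691 + 26579}{-3024 + P{\left(44,-56 \right)}} = \frac{32691 + 26579}{-3024 - 2464} = \frac{59270}{-3024 - 2464} = \frac{59270}{-5488} = 59270 \left(- \frac{1}{5488}\right) = - \frac{29635}{2744}$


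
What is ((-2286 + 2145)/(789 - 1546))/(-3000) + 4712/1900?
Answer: 1877313/757000 ≈ 2.4799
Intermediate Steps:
((-2286 + 2145)/(789 - 1546))/(-3000) + 4712/1900 = -141/(-757)*(-1/3000) + 4712*(1/1900) = -141*(-1/757)*(-1/3000) + 62/25 = (141/757)*(-1/3000) + 62/25 = -47/757000 + 62/25 = 1877313/757000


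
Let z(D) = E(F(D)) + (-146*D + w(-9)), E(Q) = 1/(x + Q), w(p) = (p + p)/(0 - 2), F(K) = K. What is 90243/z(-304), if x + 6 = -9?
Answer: 28787517/14161366 ≈ 2.0328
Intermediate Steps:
w(p) = -p (w(p) = (2*p)/(-2) = (2*p)*(-½) = -p)
x = -15 (x = -6 - 9 = -15)
E(Q) = 1/(-15 + Q)
z(D) = 9 + 1/(-15 + D) - 146*D (z(D) = 1/(-15 + D) + (-146*D - 1*(-9)) = 1/(-15 + D) + (-146*D + 9) = 1/(-15 + D) + (9 - 146*D) = 9 + 1/(-15 + D) - 146*D)
90243/z(-304) = 90243/(((1 + (-15 - 304)*(9 - 146*(-304)))/(-15 - 304))) = 90243/(((1 - 319*(9 + 44384))/(-319))) = 90243/((-(1 - 319*44393)/319)) = 90243/((-(1 - 14161367)/319)) = 90243/((-1/319*(-14161366))) = 90243/(14161366/319) = 90243*(319/14161366) = 28787517/14161366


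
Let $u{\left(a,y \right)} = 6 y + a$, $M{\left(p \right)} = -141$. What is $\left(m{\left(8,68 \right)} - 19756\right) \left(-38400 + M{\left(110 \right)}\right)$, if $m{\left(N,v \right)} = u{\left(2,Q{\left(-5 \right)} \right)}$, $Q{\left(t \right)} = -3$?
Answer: $762032652$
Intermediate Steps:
$u{\left(a,y \right)} = a + 6 y$
$m{\left(N,v \right)} = -16$ ($m{\left(N,v \right)} = 2 + 6 \left(-3\right) = 2 - 18 = -16$)
$\left(m{\left(8,68 \right)} - 19756\right) \left(-38400 + M{\left(110 \right)}\right) = \left(-16 - 19756\right) \left(-38400 - 141\right) = \left(-19772\right) \left(-38541\right) = 762032652$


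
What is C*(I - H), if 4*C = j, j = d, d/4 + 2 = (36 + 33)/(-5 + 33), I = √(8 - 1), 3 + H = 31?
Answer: -13 + 13*√7/28 ≈ -11.772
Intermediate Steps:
H = 28 (H = -3 + 31 = 28)
I = √7 ≈ 2.6458
d = 13/7 (d = -8 + 4*((36 + 33)/(-5 + 33)) = -8 + 4*(69/28) = -8 + 69/7 = 13/7 ≈ 1.8571)
j = 13/7 ≈ 1.8571
C = 13/28 (C = (¼)*(13/7) = 13/28 ≈ 0.46429)
C*(I - H) = 13*(√7 - 1*28)/28 = 13*(√7 - 28)/28 = 13*(-28 + √7)/28 = -13 + 13*√7/28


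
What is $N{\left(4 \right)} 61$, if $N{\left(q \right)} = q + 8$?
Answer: $732$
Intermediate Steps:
$N{\left(q \right)} = 8 + q$
$N{\left(4 \right)} 61 = \left(8 + 4\right) 61 = 12 \cdot 61 = 732$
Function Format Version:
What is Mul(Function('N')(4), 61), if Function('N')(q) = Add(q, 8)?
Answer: 732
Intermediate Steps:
Function('N')(q) = Add(8, q)
Mul(Function('N')(4), 61) = Mul(Add(8, 4), 61) = Mul(12, 61) = 732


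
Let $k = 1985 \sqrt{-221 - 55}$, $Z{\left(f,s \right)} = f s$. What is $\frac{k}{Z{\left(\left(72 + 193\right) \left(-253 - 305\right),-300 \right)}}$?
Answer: $\frac{397 i \sqrt{69}}{4436100} \approx 0.00074338 i$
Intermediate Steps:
$k = 3970 i \sqrt{69}$ ($k = 1985 \sqrt{-276} = 1985 \cdot 2 i \sqrt{69} = 3970 i \sqrt{69} \approx 32977.0 i$)
$\frac{k}{Z{\left(\left(72 + 193\right) \left(-253 - 305\right),-300 \right)}} = \frac{3970 i \sqrt{69}}{\left(72 + 193\right) \left(-253 - 305\right) \left(-300\right)} = \frac{3970 i \sqrt{69}}{265 \left(-558\right) \left(-300\right)} = \frac{3970 i \sqrt{69}}{\left(-147870\right) \left(-300\right)} = \frac{3970 i \sqrt{69}}{44361000} = 3970 i \sqrt{69} \cdot \frac{1}{44361000} = \frac{397 i \sqrt{69}}{4436100}$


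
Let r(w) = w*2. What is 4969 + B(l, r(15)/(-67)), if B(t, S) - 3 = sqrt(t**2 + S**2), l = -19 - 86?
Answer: 4972 + 15*sqrt(219965)/67 ≈ 5077.0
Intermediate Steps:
r(w) = 2*w
l = -105
B(t, S) = 3 + sqrt(S**2 + t**2) (B(t, S) = 3 + sqrt(t**2 + S**2) = 3 + sqrt(S**2 + t**2))
4969 + B(l, r(15)/(-67)) = 4969 + (3 + sqrt(((2*15)/(-67))**2 + (-105)**2)) = 4969 + (3 + sqrt((30*(-1/67))**2 + 11025)) = 4969 + (3 + sqrt((-30/67)**2 + 11025)) = 4969 + (3 + sqrt(900/4489 + 11025)) = 4969 + (3 + sqrt(49492125/4489)) = 4969 + (3 + 15*sqrt(219965)/67) = 4972 + 15*sqrt(219965)/67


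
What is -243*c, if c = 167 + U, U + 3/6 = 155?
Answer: -156249/2 ≈ -78125.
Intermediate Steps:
U = 309/2 (U = -1/2 + 155 = 309/2 ≈ 154.50)
c = 643/2 (c = 167 + 309/2 = 643/2 ≈ 321.50)
-243*c = -243*643/2 = -156249/2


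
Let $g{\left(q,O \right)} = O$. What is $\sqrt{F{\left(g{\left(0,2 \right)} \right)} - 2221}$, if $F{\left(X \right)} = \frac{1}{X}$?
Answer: $\frac{i \sqrt{8882}}{2} \approx 47.122 i$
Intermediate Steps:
$\sqrt{F{\left(g{\left(0,2 \right)} \right)} - 2221} = \sqrt{\frac{1}{2} - 2221} = \sqrt{- \frac{4441}{2}} = \frac{i \sqrt{8882}}{2}$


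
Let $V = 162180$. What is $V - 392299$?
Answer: $-230119$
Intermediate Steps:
$V - 392299 = 162180 - 392299 = -230119$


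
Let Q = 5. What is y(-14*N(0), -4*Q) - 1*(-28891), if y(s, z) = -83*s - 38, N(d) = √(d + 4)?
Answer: 31177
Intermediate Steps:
N(d) = √(4 + d)
y(s, z) = -38 - 83*s
y(-14*N(0), -4*Q) - 1*(-28891) = (-38 - (-1162)*√(4 + 0)) - 1*(-28891) = (-38 - (-1162)*√4) + 28891 = (-38 - (-1162)*2) + 28891 = (-38 - 83*(-28)) + 28891 = (-38 + 2324) + 28891 = 2286 + 28891 = 31177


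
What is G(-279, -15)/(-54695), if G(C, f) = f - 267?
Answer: 282/54695 ≈ 0.0051559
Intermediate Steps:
G(C, f) = -267 + f
G(-279, -15)/(-54695) = (-267 - 15)/(-54695) = -282*(-1/54695) = 282/54695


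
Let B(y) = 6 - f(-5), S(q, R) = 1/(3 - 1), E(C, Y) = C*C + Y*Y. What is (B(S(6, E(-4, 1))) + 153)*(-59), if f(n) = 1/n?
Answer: -46964/5 ≈ -9392.8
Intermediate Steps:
E(C, Y) = C² + Y²
S(q, R) = ½ (S(q, R) = 1/2 = ½)
B(y) = 31/5 (B(y) = 6 - 1/(-5) = 6 - 1*(-⅕) = 6 + ⅕ = 31/5)
(B(S(6, E(-4, 1))) + 153)*(-59) = (31/5 + 153)*(-59) = (796/5)*(-59) = -46964/5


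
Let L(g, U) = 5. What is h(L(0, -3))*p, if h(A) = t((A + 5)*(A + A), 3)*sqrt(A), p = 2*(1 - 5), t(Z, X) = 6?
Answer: -48*sqrt(5) ≈ -107.33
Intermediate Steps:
p = -8 (p = 2*(-4) = -8)
h(A) = 6*sqrt(A)
h(L(0, -3))*p = (6*sqrt(5))*(-8) = -48*sqrt(5)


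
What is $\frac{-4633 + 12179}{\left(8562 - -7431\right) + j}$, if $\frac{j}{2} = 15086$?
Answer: $\frac{1078}{6595} \approx 0.16346$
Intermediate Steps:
$j = 30172$ ($j = 2 \cdot 15086 = 30172$)
$\frac{-4633 + 12179}{\left(8562 - -7431\right) + j} = \frac{-4633 + 12179}{\left(8562 - -7431\right) + 30172} = \frac{7546}{\left(8562 + 7431\right) + 30172} = \frac{7546}{15993 + 30172} = \frac{7546}{46165} = 7546 \cdot \frac{1}{46165} = \frac{1078}{6595}$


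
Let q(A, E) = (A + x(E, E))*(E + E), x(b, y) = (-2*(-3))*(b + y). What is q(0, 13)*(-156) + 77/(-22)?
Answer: -1265479/2 ≈ -6.3274e+5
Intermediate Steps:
x(b, y) = 6*b + 6*y (x(b, y) = 6*(b + y) = 6*b + 6*y)
q(A, E) = 2*E*(A + 12*E) (q(A, E) = (A + (6*E + 6*E))*(E + E) = (A + 12*E)*(2*E) = 2*E*(A + 12*E))
q(0, 13)*(-156) + 77/(-22) = (2*13*(0 + 12*13))*(-156) + 77/(-22) = (2*13*(0 + 156))*(-156) + 77*(-1/22) = (2*13*156)*(-156) - 7/2 = 4056*(-156) - 7/2 = -632736 - 7/2 = -1265479/2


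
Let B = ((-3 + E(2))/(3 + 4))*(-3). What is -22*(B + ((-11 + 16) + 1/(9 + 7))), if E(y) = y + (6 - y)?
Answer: -4653/56 ≈ -83.089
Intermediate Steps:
E(y) = 6
B = -9/7 (B = ((-3 + 6)/(3 + 4))*(-3) = (3/7)*(-3) = -9/7 ≈ -1.2857)
-22*(B + ((-11 + 16) + 1/(9 + 7))) = -22*(-9/7 + ((-11 + 16) + 1/(9 + 7))) = -22*(-9/7 + (5 + 1/16)) = -22*(-9/7 + 81/16) = -22*423/112 = -4653/56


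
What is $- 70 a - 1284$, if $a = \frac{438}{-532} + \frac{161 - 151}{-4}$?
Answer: $- \frac{19976}{19} \approx -1051.4$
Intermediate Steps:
$a = - \frac{442}{133}$ ($a = 438 \left(- \frac{1}{532}\right) + 10 \left(- \frac{1}{4}\right) = - \frac{219}{266} - \frac{5}{2} = - \frac{442}{133} \approx -3.3233$)
$- 70 a - 1284 = \left(-70\right) \left(- \frac{442}{133}\right) - 1284 = \frac{4420}{19} - 1284 = - \frac{19976}{19}$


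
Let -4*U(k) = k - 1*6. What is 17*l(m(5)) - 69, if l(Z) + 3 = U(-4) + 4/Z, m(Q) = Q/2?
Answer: -503/10 ≈ -50.300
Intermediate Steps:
m(Q) = Q/2 (m(Q) = Q*(½) = Q/2)
U(k) = 3/2 - k/4 (U(k) = -(k - 1*6)/4 = -(k - 6)/4 = -(-6 + k)/4 = 3/2 - k/4)
l(Z) = -½ + 4/Z (l(Z) = -3 + ((3/2 - ¼*(-4)) + 4/Z) = -3 + ((3/2 + 1) + 4/Z) = -3 + (5/2 + 4/Z) = -½ + 4/Z)
17*l(m(5)) - 69 = 17*((8 - 5/2)/(2*(((½)*5)))) - 69 = 17*((8 - 1*5/2)/(2*(5/2))) - 69 = 17*((½)*(⅖)*(8 - 5/2)) - 69 = 17*((½)*(⅖)*(11/2)) - 69 = 17*(11/10) - 69 = 187/10 - 69 = -503/10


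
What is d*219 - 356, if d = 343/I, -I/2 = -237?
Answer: -31209/158 ≈ -197.53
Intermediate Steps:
I = 474 (I = -2*(-237) = 474)
d = 343/474 ≈ 0.72363
d*219 - 356 = (343/474)*219 - 356 = 25039/158 - 356 = -31209/158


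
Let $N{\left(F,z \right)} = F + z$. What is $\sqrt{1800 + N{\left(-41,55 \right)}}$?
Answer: $\sqrt{1814} \approx 42.591$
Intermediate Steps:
$\sqrt{1800 + N{\left(-41,55 \right)}} = \sqrt{1800 + \left(-41 + 55\right)} = \sqrt{1800 + 14} = \sqrt{1814}$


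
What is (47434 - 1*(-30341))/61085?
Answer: 15555/12217 ≈ 1.2732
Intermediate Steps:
(47434 - 1*(-30341))/61085 = (47434 + 30341)*(1/61085) = 77775*(1/61085) = 15555/12217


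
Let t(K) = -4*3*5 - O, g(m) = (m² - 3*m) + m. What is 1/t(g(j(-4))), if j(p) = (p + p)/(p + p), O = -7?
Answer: -1/53 ≈ -0.018868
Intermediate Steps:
j(p) = 1 (j(p) = (2*p)/((2*p)) = (2*p)*(1/(2*p)) = 1)
g(m) = m² - 2*m
t(K) = -53 (t(K) = -4*3*5 - 1*(-7) = -12*5 + 7 = -60 + 7 = -53)
1/t(g(j(-4))) = 1/(-53) = -1/53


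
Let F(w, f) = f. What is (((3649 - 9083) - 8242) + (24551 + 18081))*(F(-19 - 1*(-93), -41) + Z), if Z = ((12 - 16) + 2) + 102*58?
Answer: 170058588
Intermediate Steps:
Z = 5914 (Z = (-4 + 2) + 5916 = -2 + 5916 = 5914)
(((3649 - 9083) - 8242) + (24551 + 18081))*(F(-19 - 1*(-93), -41) + Z) = (((3649 - 9083) - 8242) + (24551 + 18081))*(-41 + 5914) = ((-5434 - 8242) + 42632)*5873 = (-13676 + 42632)*5873 = 28956*5873 = 170058588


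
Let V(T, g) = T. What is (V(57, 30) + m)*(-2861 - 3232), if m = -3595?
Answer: 21557034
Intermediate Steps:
(V(57, 30) + m)*(-2861 - 3232) = (57 - 3595)*(-2861 - 3232) = -3538*(-6093) = 21557034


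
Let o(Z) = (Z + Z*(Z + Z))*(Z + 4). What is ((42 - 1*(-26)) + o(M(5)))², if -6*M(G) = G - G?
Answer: 4624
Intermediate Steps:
M(G) = 0 (M(G) = -(G - G)/6 = -⅙*0 = 0)
o(Z) = (4 + Z)*(Z + 2*Z²) (o(Z) = (Z + Z*(2*Z))*(4 + Z) = (Z + 2*Z²)*(4 + Z) = (4 + Z)*(Z + 2*Z²))
((42 - 1*(-26)) + o(M(5)))² = ((42 - 1*(-26)) + 0*(4 + 2*0² + 9*0))² = ((42 + 26) + 0*(4 + 2*0 + 0))² = (68 + 0*(4 + 0 + 0))² = (68 + 0*4)² = (68 + 0)² = 68² = 4624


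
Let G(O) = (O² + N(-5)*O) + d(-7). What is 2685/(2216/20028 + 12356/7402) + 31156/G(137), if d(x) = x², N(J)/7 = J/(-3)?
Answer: 610111325991651/404042503280 ≈ 1510.0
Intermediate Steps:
N(J) = -7*J/3 (N(J) = 7*(J/(-3)) = 7*(J*(-⅓)) = 7*(-J/3) = -7*J/3)
G(O) = 49 + O² + 35*O/3 (G(O) = (O² + (-7/3*(-5))*O) + (-7)² = (O² + 35*O/3) + 49 = 49 + O² + 35*O/3)
2685/(2216/20028 + 12356/7402) + 31156/G(137) = 2685/(2216/20028 + 12356/7402) + 31156/(49 + 137² + (35/3)*137) = 2685/(2216*(1/20028) + 12356*(1/7402)) + 31156/(49 + 18769 + 4795/3) = 2685/(554/5007 + 6178/3701) + 31156/(61249/3) = 2685/(32983600/18530907) + 31156*(3/61249) = 2685*(18530907/32983600) + 93468/61249 = 9951097059/6596720 + 93468/61249 = 610111325991651/404042503280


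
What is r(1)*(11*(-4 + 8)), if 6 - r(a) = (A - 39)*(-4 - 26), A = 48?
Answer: 12144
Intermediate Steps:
r(a) = 276 (r(a) = 6 - (48 - 39)*(-4 - 26) = 6 - 9*(-30) = 6 - 1*(-270) = 6 + 270 = 276)
r(1)*(11*(-4 + 8)) = 276*(11*(-4 + 8)) = 276*(11*4) = 276*44 = 12144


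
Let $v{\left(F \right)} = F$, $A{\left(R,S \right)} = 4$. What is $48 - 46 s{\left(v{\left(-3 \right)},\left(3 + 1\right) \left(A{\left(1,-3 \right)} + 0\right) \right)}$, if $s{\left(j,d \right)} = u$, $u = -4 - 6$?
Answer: $508$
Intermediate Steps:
$u = -10$ ($u = -4 - 6 = -10$)
$s{\left(j,d \right)} = -10$
$48 - 46 s{\left(v{\left(-3 \right)},\left(3 + 1\right) \left(A{\left(1,-3 \right)} + 0\right) \right)} = 48 - -460 = 48 + 460 = 508$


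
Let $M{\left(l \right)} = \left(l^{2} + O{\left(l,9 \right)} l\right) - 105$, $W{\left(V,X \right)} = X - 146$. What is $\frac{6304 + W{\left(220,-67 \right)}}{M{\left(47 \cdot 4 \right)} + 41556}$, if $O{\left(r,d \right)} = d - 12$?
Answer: $\frac{6091}{76231} \approx 0.079902$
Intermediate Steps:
$W{\left(V,X \right)} = -146 + X$
$O{\left(r,d \right)} = -12 + d$ ($O{\left(r,d \right)} = d - 12 = -12 + d$)
$M{\left(l \right)} = -105 + l^{2} - 3 l$ ($M{\left(l \right)} = \left(l^{2} + \left(-12 + 9\right) l\right) - 105 = \left(l^{2} - 3 l\right) - 105 = -105 + l^{2} - 3 l$)
$\frac{6304 + W{\left(220,-67 \right)}}{M{\left(47 \cdot 4 \right)} + 41556} = \frac{6304 - 213}{\left(-105 + \left(47 \cdot 4\right)^{2} - 3 \cdot 47 \cdot 4\right) + 41556} = \frac{6304 - 213}{\left(-105 + 188^{2} - 564\right) + 41556} = \frac{6091}{\left(-105 + 35344 - 564\right) + 41556} = \frac{6091}{34675 + 41556} = \frac{6091}{76231}$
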